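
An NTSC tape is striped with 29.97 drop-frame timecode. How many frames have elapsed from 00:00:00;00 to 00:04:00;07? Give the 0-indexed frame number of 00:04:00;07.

Complete 10-minute blocks: 0, each 17982 frames → 0.
Remaining 4 whole minutes in the current block: 1800 + 3 × 1798 = 7194 frames.
Within the current minute: 0 × 30 + 7 − 2 = 5 (labels ;00/;01 skipped at this minute). Total = 0 + 7194 + 5 = 7199.

7199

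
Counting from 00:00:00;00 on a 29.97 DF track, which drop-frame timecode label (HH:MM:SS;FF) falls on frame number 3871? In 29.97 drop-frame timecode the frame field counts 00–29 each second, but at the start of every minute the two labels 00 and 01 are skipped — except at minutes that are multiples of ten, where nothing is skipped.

Each 10-minute DF block holds 10 × 60 × 30 − 9 × 2 = 17982 frames. 3871 ÷ 17982 → 0 full blocks, remainder 3871.
Within the partial block the first minute is 1800 frames and each further minute 1798, so 2 further minute boundaries passed. Total skipped labels = 18 × 0 + 2 × 2 = 4.
Non-drop label index = 3871 + 4 = 3875; at 30 labels/s that is 00:02:09:05, i.e. DF 00:02:09;05.

00:02:09;05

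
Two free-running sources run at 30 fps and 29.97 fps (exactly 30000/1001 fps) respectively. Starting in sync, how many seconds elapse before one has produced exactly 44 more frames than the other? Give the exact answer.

The gap grows by |30000/1001 − 30| = 30/1001 frames per second.
Time for a 44-frame gap: 44 ÷ (30/1001) = 22022/15 s.

22022/15 seconds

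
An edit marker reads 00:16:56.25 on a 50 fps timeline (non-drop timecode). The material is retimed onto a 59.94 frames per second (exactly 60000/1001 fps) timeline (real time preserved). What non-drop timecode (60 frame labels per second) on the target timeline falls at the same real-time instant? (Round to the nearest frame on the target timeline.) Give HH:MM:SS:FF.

00:16:55:29

Source frame index: (0×3600 + 16×60 + 56) × 50 + 25 = 50825.
Real time: 50825 / (50) = 2033/2 s.
Target frame: (2033/2) × (60000/1001) = 60990000/1001 ≈ 60929.071 → 60929.
At 60 labels/s: frame 60929 → 00:16:55:29.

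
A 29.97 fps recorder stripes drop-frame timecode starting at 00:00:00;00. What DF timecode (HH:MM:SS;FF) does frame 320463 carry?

Each 10-minute DF block holds 10 × 60 × 30 − 9 × 2 = 17982 frames. 320463 ÷ 17982 → 17 full blocks, remainder 14769.
Within the partial block the first minute is 1800 frames and each further minute 1798, so 8 further minute boundaries passed. Total skipped labels = 18 × 17 + 2 × 8 = 322.
Non-drop label index = 320463 + 322 = 320785; at 30 labels/s that is 02:58:12:25, i.e. DF 02:58:12;25.

02:58:12;25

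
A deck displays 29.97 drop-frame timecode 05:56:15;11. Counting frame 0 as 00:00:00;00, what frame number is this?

As if non-drop at 30 labels/s: (5 × 3600 + 56 × 60 + 15) × 30 + 11 = 641261.
Minute boundaries passed: 356; those not divisible by 10: 356 − 35 = 321; dropped labels = 2 × 321 = 642.
Actual frame index = 641261 − 642 = 640619.

640619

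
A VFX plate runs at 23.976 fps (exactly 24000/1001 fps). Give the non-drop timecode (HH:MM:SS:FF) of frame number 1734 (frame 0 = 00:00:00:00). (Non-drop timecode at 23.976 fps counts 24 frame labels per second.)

1734 ÷ 24 = 72 full seconds, remainder 6 frames.
72 s = 0 h 1 min 12 s.
Timecode: 00:01:12:06.

00:01:12:06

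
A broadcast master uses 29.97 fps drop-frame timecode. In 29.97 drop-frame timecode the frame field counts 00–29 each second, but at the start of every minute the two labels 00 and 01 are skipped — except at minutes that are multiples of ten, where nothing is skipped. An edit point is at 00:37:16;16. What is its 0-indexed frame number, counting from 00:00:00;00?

67028

Complete 10-minute blocks: 3, each 17982 frames → 53946.
Remaining 7 whole minutes in the current block: 1800 + 6 × 1798 = 12588 frames.
Within the current minute: 16 × 30 + 16 − 2 = 494 (labels ;00/;01 skipped at this minute). Total = 53946 + 12588 + 494 = 67028.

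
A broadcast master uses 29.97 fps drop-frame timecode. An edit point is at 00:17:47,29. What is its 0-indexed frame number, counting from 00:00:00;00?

32007

Complete 10-minute blocks: 1, each 17982 frames → 17982.
Remaining 7 whole minutes in the current block: 1800 + 6 × 1798 = 12588 frames.
Within the current minute: 47 × 30 + 29 − 2 = 1437 (labels ;00/;01 skipped at this minute). Total = 17982 + 12588 + 1437 = 32007.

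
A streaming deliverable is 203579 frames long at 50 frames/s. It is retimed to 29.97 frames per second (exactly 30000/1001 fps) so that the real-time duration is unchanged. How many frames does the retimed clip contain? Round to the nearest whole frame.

Frames at target rate = 203579 × (30000/1001) / (50) = 122147400/1001 ≈ 122025.375.
Nearest whole frame: 122025.

122025 frames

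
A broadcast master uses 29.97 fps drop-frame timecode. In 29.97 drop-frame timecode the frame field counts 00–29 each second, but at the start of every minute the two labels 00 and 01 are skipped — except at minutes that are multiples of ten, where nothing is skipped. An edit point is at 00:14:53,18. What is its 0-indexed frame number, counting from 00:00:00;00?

As if non-drop at 30 labels/s: (0 × 3600 + 14 × 60 + 53) × 30 + 18 = 26808.
Minute boundaries passed: 14; those not divisible by 10: 14 − 1 = 13; dropped labels = 2 × 13 = 26.
Actual frame index = 26808 − 26 = 26782.

26782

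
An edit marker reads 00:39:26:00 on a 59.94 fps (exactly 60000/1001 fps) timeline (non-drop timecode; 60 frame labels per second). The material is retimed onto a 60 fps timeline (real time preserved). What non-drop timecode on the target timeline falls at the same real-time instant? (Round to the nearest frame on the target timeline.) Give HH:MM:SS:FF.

00:39:28:22

Source frame index: (0×3600 + 39×60 + 26) × 60 + 0 = 141960.
Real time: 141960 / (60000/1001) = 1184183/500 s.
Target frame: (1184183/500) × (60) = 3552549/25 ≈ 142101.960 → 142102.
At 60 labels/s: frame 142102 → 00:39:28:22.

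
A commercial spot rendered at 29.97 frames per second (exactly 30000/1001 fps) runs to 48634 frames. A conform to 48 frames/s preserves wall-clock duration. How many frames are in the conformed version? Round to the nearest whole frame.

Frames at target rate = 48634 × (48) / (30000/1001) = 48682634/625 ≈ 77892.214.
Nearest whole frame: 77892.

77892 frames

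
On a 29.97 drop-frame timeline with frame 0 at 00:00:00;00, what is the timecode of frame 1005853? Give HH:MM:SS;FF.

Each 10-minute DF block holds 10 × 60 × 30 − 9 × 2 = 17982 frames. 1005853 ÷ 17982 → 55 full blocks, remainder 16843.
Within the partial block the first minute is 1800 frames and each further minute 1798, so 9 further minute boundaries passed. Total skipped labels = 18 × 55 + 2 × 9 = 1008.
Non-drop label index = 1005853 + 1008 = 1006861; at 30 labels/s that is 09:19:22:01, i.e. DF 09:19:22;01.

09:19:22;01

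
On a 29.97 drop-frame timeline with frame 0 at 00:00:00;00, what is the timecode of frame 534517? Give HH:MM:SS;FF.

Each 10-minute DF block holds 10 × 60 × 30 − 9 × 2 = 17982 frames. 534517 ÷ 17982 → 29 full blocks, remainder 13039.
Within the partial block the first minute is 1800 frames and each further minute 1798, so 7 further minute boundaries passed. Total skipped labels = 18 × 29 + 2 × 7 = 536.
Non-drop label index = 534517 + 536 = 535053; at 30 labels/s that is 04:57:15:03, i.e. DF 04:57:15;03.

04:57:15;03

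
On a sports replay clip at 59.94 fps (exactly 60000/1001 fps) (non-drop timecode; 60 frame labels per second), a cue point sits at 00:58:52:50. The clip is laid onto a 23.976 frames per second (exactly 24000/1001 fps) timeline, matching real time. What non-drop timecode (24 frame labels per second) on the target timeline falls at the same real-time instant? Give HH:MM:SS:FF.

00:58:52:20

Source frame index: (0×3600 + 58×60 + 52) × 60 + 50 = 211970.
Real time: 211970 / (60000/1001) = 21218197/6000 s.
Target frame: (21218197/6000) × (24000/1001) = 84788.
At 24 labels/s: frame 84788 → 00:58:52:20.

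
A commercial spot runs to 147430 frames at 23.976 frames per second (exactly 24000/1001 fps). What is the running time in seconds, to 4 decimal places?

6149.0596 seconds

Running time = 147430 × 1001/24000 = 14757743/2400 s ≈ 6149.0596 s.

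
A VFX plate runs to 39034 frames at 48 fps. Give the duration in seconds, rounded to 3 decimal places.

813.208 seconds

Running time = 39034 × 1/48 = 19517/24 s ≈ 813.208 s.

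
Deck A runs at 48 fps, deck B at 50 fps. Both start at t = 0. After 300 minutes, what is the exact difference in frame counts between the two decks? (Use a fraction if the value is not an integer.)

36000 frames

300 min = 18000 s.
A emits 48 × 18000 = 864000 frames; B emits 50 × 18000 = 900000.
Difference = 36000 frames; B is ahead of A.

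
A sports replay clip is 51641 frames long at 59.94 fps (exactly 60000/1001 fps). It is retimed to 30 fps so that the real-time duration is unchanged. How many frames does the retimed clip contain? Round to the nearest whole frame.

Frames at target rate = 51641 × (30) / (60000/1001) = 51692641/2000 ≈ 25846.321.
Nearest whole frame: 25846.

25846 frames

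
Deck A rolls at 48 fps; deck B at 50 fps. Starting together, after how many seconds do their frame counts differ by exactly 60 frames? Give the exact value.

30 seconds

The gap grows by |50 − 48| = 2 frames per second.
Time for a 60-frame gap: 60 ÷ (2) = 30 s.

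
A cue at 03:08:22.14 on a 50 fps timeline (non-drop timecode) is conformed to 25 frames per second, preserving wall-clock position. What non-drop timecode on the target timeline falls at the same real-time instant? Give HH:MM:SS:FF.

03:08:22:07

Source frame index: (3×3600 + 8×60 + 22) × 50 + 14 = 565114.
Real time: 565114 / (50) = 282557/25 s.
Target frame: (282557/25) × (25) = 282557.
At 25 labels/s: frame 282557 → 03:08:22:07.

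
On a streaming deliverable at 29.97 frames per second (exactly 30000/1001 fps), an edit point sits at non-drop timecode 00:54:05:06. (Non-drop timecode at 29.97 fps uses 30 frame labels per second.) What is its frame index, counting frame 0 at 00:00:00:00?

frame 97356

Total seconds to the label: (0 × 3600 + 54 × 60 + 5) = 3245.
Frame index = 3245 × 30 + 6 = 97356.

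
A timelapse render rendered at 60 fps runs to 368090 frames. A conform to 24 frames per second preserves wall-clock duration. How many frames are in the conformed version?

147236 frames

Target frames = source frames × (target rate / source rate) = 368090 × (24)/(60) = 368090 × 2/5 = 147236.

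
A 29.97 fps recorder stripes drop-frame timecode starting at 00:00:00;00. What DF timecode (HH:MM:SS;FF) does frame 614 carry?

00:00:20;14

Ten DF minutes hold 17982 frames, so frame 614 lies in block 0 (frames 0–17981) with 614 frames into that block.
The block's first minute is 1800 frames and the rest 1798 each; 614 frames reaches minute 0, so 0 × 18 + 0 × 2 = 0 labels have been skipped so far.
Adding those back, label number 614 + 0 = 614 at 30 labels/s is 20 s + 14 f = 0 h 0 min 20 s frame 14, i.e. 00:00:20;14.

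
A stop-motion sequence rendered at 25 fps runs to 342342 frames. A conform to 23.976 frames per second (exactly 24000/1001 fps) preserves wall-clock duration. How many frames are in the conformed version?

328320 frames

Target frames = source frames × (target rate / source rate) = 342342 × (24000/1001)/(25) = 342342 × 960/1001 = 328320.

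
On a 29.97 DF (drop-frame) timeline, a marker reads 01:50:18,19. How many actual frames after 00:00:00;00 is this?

Complete 10-minute blocks: 11, each 17982 frames → 197802.
Remaining 0 whole minutes in the current block: 0 frames.
Within the current minute: 18 × 30 + 19 = 559. Total = 197802 + 0 + 559 = 198361.

198361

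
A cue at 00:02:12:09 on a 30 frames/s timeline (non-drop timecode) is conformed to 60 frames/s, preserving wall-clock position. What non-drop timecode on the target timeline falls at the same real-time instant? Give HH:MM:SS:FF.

Source frame index: (0×3600 + 2×60 + 12) × 30 + 9 = 3969.
Real time: 3969 / (30) = 1323/10 s.
Target frame: (1323/10) × (60) = 7938.
At 60 labels/s: frame 7938 → 00:02:12:18.

00:02:12:18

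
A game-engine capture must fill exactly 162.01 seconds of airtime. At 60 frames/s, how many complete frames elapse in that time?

Frames = 162.01 × 60 = 48603/5 ≈ 9720.6000.
Complete frames: 9720.

9720 frames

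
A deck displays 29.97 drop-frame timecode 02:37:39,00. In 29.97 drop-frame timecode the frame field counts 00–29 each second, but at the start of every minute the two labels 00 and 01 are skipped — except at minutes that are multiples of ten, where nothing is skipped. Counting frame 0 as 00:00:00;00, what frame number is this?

283486

Complete 10-minute blocks: 15, each 17982 frames → 269730.
Remaining 7 whole minutes in the current block: 1800 + 6 × 1798 = 12588 frames.
Within the current minute: 39 × 30 + 0 − 2 = 1168 (labels ;00/;01 skipped at this minute). Total = 269730 + 12588 + 1168 = 283486.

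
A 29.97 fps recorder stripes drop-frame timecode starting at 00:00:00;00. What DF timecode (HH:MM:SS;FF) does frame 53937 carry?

00:29:59;21

Ten DF minutes hold 17982 frames, so frame 53937 lies in block 2 (frames 35964–53945) with 17973 frames into that block.
The block's first minute is 1800 frames and the rest 1798 each; 17973 frames reaches minute 9, so 2 × 18 + 9 × 2 = 54 labels have been skipped so far.
Adding those back, label number 53937 + 54 = 53991 at 30 labels/s is 1799 s + 21 f = 0 h 29 min 59 s frame 21, i.e. 00:29:59;21.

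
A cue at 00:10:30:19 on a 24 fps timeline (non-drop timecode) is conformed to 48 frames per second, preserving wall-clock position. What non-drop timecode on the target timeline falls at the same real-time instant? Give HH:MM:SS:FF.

Source frame index: (0×3600 + 10×60 + 30) × 24 + 19 = 15139.
Real time: 15139 / (24) = 15139/24 s.
Target frame: (15139/24) × (48) = 30278.
At 48 labels/s: frame 30278 → 00:10:30:38.

00:10:30:38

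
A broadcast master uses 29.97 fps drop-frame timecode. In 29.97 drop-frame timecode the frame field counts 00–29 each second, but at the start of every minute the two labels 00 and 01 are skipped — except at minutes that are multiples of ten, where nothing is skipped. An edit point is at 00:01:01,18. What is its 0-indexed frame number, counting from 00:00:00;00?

1846

As if non-drop at 30 labels/s: (0 × 3600 + 1 × 60 + 1) × 30 + 18 = 1848.
Minute boundaries passed: 1; those not divisible by 10: 1 − 0 = 1; dropped labels = 2 × 1 = 2.
Actual frame index = 1848 − 2 = 1846.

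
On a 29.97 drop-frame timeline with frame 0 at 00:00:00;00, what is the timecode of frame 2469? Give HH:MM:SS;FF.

00:01:22;11

Each 10-minute DF block holds 10 × 60 × 30 − 9 × 2 = 17982 frames. 2469 ÷ 17982 → 0 full blocks, remainder 2469.
Within the partial block the first minute is 1800 frames and each further minute 1798, so 1 further minute boundary passed. Total skipped labels = 18 × 0 + 2 × 1 = 2.
Non-drop label index = 2469 + 2 = 2471; at 30 labels/s that is 00:01:22:11, i.e. DF 00:01:22;11.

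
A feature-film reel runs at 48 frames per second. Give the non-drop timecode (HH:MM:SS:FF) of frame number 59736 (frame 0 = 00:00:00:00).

59736 ÷ 48 = 1244 full seconds, remainder 24 frames.
1244 s = 0 h 20 min 44 s.
Timecode: 00:20:44:24.

00:20:44:24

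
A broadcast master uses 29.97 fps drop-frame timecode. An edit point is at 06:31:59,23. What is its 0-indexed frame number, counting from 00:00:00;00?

Complete 10-minute blocks: 39, each 17982 frames → 701298.
Remaining 1 whole minute in the current block: 1800 + 0 × 1798 = 1800 frames.
Within the current minute: 59 × 30 + 23 − 2 = 1791 (labels ;00/;01 skipped at this minute). Total = 701298 + 1800 + 1791 = 704889.

704889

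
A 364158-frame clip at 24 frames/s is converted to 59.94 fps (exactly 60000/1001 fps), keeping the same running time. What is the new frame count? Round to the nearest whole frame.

909486 frames

Frames at target rate = 364158 × (60000/1001) / (24) = 910395000/1001 ≈ 909485.514.
Nearest whole frame: 909486.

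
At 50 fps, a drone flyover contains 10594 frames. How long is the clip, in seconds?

Running time = 10594 / (50) = 211.88 s.

211.88 seconds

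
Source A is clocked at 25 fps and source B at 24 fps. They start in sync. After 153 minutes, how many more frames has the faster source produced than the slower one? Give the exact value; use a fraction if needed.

153 min = 9180 s.
A emits 25 × 9180 = 229500 frames; B emits 24 × 9180 = 220320.
Difference = 9180 frames; B is behind A.

9180 frames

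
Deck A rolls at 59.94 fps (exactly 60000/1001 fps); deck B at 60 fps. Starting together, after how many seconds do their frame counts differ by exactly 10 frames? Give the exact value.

1001/6 seconds

The gap grows by |60 − 60000/1001| = 60/1001 frames per second.
Time for a 10-frame gap: 10 ÷ (60/1001) = 1001/6 s.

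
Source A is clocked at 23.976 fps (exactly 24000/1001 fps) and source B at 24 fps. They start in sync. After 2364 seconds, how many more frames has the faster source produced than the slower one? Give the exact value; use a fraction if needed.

A emits 24000/1001 × 2364 = 56736000/1001 frames; B emits 24 × 2364 = 56736.
Difference = 56736/1001 frames (≈ 56.6793); B is ahead of A.

56736/1001 frames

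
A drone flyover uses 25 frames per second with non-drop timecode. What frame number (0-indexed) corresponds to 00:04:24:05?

Total seconds to the label: (0 × 3600 + 4 × 60 + 24) = 264.
Frame index = 264 × 25 + 5 = 6605.

6605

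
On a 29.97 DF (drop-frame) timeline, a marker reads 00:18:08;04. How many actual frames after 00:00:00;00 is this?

Complete 10-minute blocks: 1, each 17982 frames → 17982.
Remaining 8 whole minutes in the current block: 1800 + 7 × 1798 = 14386 frames.
Within the current minute: 8 × 30 + 4 − 2 = 242 (labels ;00/;01 skipped at this minute). Total = 17982 + 14386 + 242 = 32610.

32610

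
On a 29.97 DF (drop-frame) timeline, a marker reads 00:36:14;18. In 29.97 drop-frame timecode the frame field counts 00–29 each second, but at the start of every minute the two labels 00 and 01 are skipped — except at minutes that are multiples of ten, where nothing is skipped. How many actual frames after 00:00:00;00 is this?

65172

As if non-drop at 30 labels/s: (0 × 3600 + 36 × 60 + 14) × 30 + 18 = 65238.
Minute boundaries passed: 36; those not divisible by 10: 36 − 3 = 33; dropped labels = 2 × 33 = 66.
Actual frame index = 65238 − 66 = 65172.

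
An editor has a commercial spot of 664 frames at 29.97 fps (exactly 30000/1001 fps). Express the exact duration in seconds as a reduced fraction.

Running time = 664 ÷ (30000/1001) = 664 × 1001/30000 = 83083/3750 s.

83083/3750 seconds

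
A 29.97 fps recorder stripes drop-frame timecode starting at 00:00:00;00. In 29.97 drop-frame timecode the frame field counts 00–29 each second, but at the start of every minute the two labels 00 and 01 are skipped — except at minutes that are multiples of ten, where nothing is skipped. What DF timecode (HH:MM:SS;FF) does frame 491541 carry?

04:33:21;03

Each 10-minute DF block holds 10 × 60 × 30 − 9 × 2 = 17982 frames. 491541 ÷ 17982 → 27 full blocks, remainder 6027.
Within the partial block the first minute is 1800 frames and each further minute 1798, so 3 further minute boundaries passed. Total skipped labels = 18 × 27 + 2 × 3 = 492.
Non-drop label index = 491541 + 492 = 492033; at 30 labels/s that is 04:33:21:03, i.e. DF 04:33:21;03.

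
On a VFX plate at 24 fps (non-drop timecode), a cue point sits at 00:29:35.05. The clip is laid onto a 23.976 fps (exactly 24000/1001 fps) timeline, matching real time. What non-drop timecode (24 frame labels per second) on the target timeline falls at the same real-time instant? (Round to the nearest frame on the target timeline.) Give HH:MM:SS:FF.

00:29:33:10

Source frame index: (0×3600 + 29×60 + 35) × 24 + 5 = 42605.
Real time: 42605 / (24) = 42605/24 s.
Target frame: (42605/24) × (24000/1001) = 42605000/1001 ≈ 42562.438 → 42562.
At 24 labels/s: frame 42562 → 00:29:33:10.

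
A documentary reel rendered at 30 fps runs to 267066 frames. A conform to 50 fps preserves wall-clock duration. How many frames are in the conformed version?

Target frames = source frames × (target rate / source rate) = 267066 × (50)/(30) = 267066 × 5/3 = 445110.

445110 frames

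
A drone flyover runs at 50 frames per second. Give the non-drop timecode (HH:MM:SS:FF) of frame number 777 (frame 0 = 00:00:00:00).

777 ÷ 50 = 15 full seconds, remainder 27 frames.
15 s = 0 h 0 min 15 s.
Timecode: 00:00:15:27.

00:00:15:27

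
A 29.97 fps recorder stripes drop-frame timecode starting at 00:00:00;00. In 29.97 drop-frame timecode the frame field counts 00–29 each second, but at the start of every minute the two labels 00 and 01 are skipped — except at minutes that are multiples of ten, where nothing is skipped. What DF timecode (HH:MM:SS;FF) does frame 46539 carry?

Each 10-minute DF block holds 10 × 60 × 30 − 9 × 2 = 17982 frames. 46539 ÷ 17982 → 2 full blocks, remainder 10575.
Within the partial block the first minute is 1800 frames and each further minute 1798, so 5 further minute boundaries passed. Total skipped labels = 18 × 2 + 2 × 5 = 46.
Non-drop label index = 46539 + 46 = 46585; at 30 labels/s that is 00:25:52:25, i.e. DF 00:25:52;25.

00:25:52;25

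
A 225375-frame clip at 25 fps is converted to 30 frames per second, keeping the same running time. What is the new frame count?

Target frames = source frames × (target rate / source rate) = 225375 × (30)/(25) = 225375 × 6/5 = 270450.

270450 frames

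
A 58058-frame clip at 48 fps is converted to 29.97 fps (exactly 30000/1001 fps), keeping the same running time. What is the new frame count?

Target frames = source frames × (target rate / source rate) = 58058 × (30000/1001)/(48) = 58058 × 625/1001 = 36250.

36250 frames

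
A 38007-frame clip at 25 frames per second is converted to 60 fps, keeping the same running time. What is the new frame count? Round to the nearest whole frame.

91217 frames

Frames at target rate = 38007 × (60) / (25) = 456084/5 ≈ 91216.800.
Nearest whole frame: 91217.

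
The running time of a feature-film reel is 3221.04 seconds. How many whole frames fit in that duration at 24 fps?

Frames = 3221.04 × 24 = 1932624/25 ≈ 77304.9600.
Complete frames: 77304.

77304 frames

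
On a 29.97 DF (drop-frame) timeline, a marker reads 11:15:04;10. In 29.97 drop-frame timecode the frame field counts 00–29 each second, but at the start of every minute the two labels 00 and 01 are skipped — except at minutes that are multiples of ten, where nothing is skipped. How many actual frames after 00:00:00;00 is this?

1213914

Complete 10-minute blocks: 67, each 17982 frames → 1204794.
Remaining 5 whole minutes in the current block: 1800 + 4 × 1798 = 8992 frames.
Within the current minute: 4 × 30 + 10 − 2 = 128 (labels ;00/;01 skipped at this minute). Total = 1204794 + 8992 + 128 = 1213914.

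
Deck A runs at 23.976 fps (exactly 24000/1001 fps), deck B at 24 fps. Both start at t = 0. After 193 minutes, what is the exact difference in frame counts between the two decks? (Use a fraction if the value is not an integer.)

277920/1001 frames

193 min = 11580 s.
A emits 24000/1001 × 11580 = 277920000/1001 frames; B emits 24 × 11580 = 277920.
Difference = 277920/1001 frames (≈ 277.6424); B is ahead of A.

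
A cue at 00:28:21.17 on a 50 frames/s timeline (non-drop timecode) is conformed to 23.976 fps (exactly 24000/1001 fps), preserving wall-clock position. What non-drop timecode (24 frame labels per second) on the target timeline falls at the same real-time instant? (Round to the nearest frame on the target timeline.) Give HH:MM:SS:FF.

Source frame index: (0×3600 + 28×60 + 21) × 50 + 17 = 85067.
Real time: 85067 / (50) = 85067/50 s.
Target frame: (85067/50) × (24000/1001) = 40832160/1001 ≈ 40791.369 → 40791.
At 24 labels/s: frame 40791 → 00:28:19:15.

00:28:19:15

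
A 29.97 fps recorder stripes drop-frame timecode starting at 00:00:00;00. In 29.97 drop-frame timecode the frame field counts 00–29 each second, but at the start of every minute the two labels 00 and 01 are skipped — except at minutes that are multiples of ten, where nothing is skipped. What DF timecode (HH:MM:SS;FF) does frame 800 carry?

00:00:26;20

Each 10-minute DF block holds 10 × 60 × 30 − 9 × 2 = 17982 frames. 800 ÷ 17982 → 0 full blocks, remainder 800.
Within the partial block the first minute is 1800 frames and each further minute 1798, so 0 further minute boundaries passed. Total skipped labels = 18 × 0 + 2 × 0 = 0.
Non-drop label index = 800 + 0 = 800; at 30 labels/s that is 00:00:26:20, i.e. DF 00:00:26;20.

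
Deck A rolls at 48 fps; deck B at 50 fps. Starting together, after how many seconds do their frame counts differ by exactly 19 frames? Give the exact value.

The gap grows by |50 − 48| = 2 frames per second.
Time for a 19-frame gap: 19 ÷ (2) = 9.5 s.

9.5 seconds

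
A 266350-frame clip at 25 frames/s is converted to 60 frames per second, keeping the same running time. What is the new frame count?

Target frames = source frames × (target rate / source rate) = 266350 × (60)/(25) = 266350 × 12/5 = 639240.

639240 frames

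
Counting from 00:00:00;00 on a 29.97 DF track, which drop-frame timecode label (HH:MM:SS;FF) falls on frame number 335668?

Ten DF minutes hold 17982 frames, so frame 335668 lies in block 18 (frames 323676–341657) with 11992 frames into that block.
The block's first minute is 1800 frames and the rest 1798 each; 11992 frames reaches minute 6, so 18 × 18 + 6 × 2 = 336 labels have been skipped so far.
Adding those back, label number 335668 + 336 = 336004 at 30 labels/s is 11200 s + 4 f = 3 h 6 min 40 s frame 4, i.e. 03:06:40;04.

03:06:40;04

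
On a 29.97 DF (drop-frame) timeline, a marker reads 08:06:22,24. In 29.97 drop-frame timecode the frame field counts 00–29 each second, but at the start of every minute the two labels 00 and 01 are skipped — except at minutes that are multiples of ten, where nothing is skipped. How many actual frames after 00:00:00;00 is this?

As if non-drop at 30 labels/s: (8 × 3600 + 6 × 60 + 22) × 30 + 24 = 875484.
Minute boundaries passed: 486; those not divisible by 10: 486 − 48 = 438; dropped labels = 2 × 438 = 876.
Actual frame index = 875484 − 876 = 874608.

874608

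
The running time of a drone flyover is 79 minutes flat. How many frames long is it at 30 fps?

142200 frames

79 min = 4740 s.
Frames = 4740 × 30 = 142200.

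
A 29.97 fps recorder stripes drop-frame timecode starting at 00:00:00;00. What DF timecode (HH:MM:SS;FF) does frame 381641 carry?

03:32:14;03

Ten DF minutes hold 17982 frames, so frame 381641 lies in block 21 (frames 377622–395603) with 4019 frames into that block.
The block's first minute is 1800 frames and the rest 1798 each; 4019 frames reaches minute 2, so 21 × 18 + 2 × 2 = 382 labels have been skipped so far.
Adding those back, label number 381641 + 382 = 382023 at 30 labels/s is 12734 s + 3 f = 3 h 32 min 14 s frame 3, i.e. 03:32:14;03.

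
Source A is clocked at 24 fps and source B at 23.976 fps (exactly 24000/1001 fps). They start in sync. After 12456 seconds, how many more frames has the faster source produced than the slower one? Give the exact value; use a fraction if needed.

A emits 24 × 12456 = 298944 frames; B emits 24000/1001 × 12456 = 298944000/1001.
Difference = 298944/1001 frames (≈ 298.6454); B is behind A.

298944/1001 frames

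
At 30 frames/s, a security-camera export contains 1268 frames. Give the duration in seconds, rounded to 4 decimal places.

42.2667 seconds

Running time = 1268 × 1/30 = 634/15 s ≈ 42.2667 s.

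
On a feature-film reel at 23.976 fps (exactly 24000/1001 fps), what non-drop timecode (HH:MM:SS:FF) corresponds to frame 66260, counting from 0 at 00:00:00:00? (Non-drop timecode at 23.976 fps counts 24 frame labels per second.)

66260 ÷ 24 = 2760 full seconds, remainder 20 frames.
2760 s = 0 h 46 min 0 s.
Timecode: 00:46:00:20.

00:46:00:20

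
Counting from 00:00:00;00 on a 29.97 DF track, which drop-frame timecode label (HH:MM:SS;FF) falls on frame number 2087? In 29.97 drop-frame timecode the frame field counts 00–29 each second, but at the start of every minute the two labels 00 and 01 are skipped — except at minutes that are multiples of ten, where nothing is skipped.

00:01:09;19

Ten DF minutes hold 17982 frames, so frame 2087 lies in block 0 (frames 0–17981) with 2087 frames into that block.
The block's first minute is 1800 frames and the rest 1798 each; 2087 frames reaches minute 1, so 0 × 18 + 1 × 2 = 2 labels have been skipped so far.
Adding those back, label number 2087 + 2 = 2089 at 30 labels/s is 69 s + 19 f = 0 h 1 min 9 s frame 19, i.e. 00:01:09;19.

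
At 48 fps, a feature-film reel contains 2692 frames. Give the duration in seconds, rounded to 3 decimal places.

56.083 seconds

Running time = 2692 × 1/48 = 673/12 s ≈ 56.083 s.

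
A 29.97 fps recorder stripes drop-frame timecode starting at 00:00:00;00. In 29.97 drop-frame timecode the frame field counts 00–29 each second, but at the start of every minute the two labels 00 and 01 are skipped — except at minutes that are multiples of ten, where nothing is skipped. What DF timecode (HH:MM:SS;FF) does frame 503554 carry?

04:40:01;28

Each 10-minute DF block holds 10 × 60 × 30 − 9 × 2 = 17982 frames. 503554 ÷ 17982 → 28 full blocks, remainder 58.
Within the partial block the first minute is 1800 frames and each further minute 1798, so 0 further minute boundaries passed. Total skipped labels = 18 × 28 + 2 × 0 = 504.
Non-drop label index = 503554 + 504 = 504058; at 30 labels/s that is 04:40:01:28, i.e. DF 04:40:01;28.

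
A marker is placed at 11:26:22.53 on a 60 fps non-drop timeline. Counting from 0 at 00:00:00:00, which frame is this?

frame 2470973

Total seconds to the label: (11 × 3600 + 26 × 60 + 22) = 41182.
Frame index = 41182 × 60 + 53 = 2470973.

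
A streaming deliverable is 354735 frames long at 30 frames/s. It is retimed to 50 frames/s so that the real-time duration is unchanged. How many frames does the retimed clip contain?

591225 frames

Target frames = source frames × (target rate / source rate) = 354735 × (50)/(30) = 354735 × 5/3 = 591225.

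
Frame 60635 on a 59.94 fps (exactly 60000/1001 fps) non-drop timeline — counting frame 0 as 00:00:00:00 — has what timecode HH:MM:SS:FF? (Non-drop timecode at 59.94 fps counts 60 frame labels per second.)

60635 ÷ 60 = 1010 full seconds, remainder 35 frames.
1010 s = 0 h 16 min 50 s.
Timecode: 00:16:50:35.

00:16:50:35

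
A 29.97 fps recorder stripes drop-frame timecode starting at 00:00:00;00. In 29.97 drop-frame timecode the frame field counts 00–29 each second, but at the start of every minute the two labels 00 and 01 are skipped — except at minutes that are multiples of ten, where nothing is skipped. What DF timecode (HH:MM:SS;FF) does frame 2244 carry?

00:01:14;26

Ten DF minutes hold 17982 frames, so frame 2244 lies in block 0 (frames 0–17981) with 2244 frames into that block.
The block's first minute is 1800 frames and the rest 1798 each; 2244 frames reaches minute 1, so 0 × 18 + 1 × 2 = 2 labels have been skipped so far.
Adding those back, label number 2244 + 2 = 2246 at 30 labels/s is 74 s + 26 f = 0 h 1 min 14 s frame 26, i.e. 00:01:14;26.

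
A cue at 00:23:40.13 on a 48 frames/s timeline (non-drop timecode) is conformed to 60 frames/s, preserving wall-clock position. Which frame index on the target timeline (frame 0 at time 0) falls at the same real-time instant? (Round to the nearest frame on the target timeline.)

frame 85216

Source frame index: (0×3600 + 23×60 + 40) × 48 + 13 = 68173.
Real time: 68173 / (48) = 68173/48 s.
Target frame: (68173/48) × (60) = 340865/4 ≈ 85216.250 → 85216.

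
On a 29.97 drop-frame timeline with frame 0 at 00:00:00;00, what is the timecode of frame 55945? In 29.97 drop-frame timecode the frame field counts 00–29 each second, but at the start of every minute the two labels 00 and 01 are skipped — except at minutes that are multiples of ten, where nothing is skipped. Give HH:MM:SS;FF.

00:31:06;21

Each 10-minute DF block holds 10 × 60 × 30 − 9 × 2 = 17982 frames. 55945 ÷ 17982 → 3 full blocks, remainder 1999.
Within the partial block the first minute is 1800 frames and each further minute 1798, so 1 further minute boundary passed. Total skipped labels = 18 × 3 + 2 × 1 = 56.
Non-drop label index = 55945 + 56 = 56001; at 30 labels/s that is 00:31:06:21, i.e. DF 00:31:06;21.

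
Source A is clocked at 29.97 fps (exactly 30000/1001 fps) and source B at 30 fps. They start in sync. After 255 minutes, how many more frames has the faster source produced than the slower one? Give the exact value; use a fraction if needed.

459000/1001 frames

255 min = 15300 s.
A emits 30000/1001 × 15300 = 459000000/1001 frames; B emits 30 × 15300 = 459000.
Difference = 459000/1001 frames (≈ 458.5415); B is ahead of A.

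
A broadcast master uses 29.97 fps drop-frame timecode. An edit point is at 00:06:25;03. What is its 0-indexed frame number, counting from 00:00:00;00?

11541

Complete 10-minute blocks: 0, each 17982 frames → 0.
Remaining 6 whole minutes in the current block: 1800 + 5 × 1798 = 10790 frames.
Within the current minute: 25 × 30 + 3 − 2 = 751 (labels ;00/;01 skipped at this minute). Total = 0 + 10790 + 751 = 11541.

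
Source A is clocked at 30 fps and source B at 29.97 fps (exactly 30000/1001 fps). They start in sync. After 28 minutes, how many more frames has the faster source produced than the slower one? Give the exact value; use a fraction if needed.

7200/143 frames

28 min = 1680 s.
A emits 30 × 1680 = 50400 frames; B emits 30000/1001 × 1680 = 7200000/143.
Difference = 7200/143 frames (≈ 50.3497); B is behind A.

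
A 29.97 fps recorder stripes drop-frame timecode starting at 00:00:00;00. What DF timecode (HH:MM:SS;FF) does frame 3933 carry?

Ten DF minutes hold 17982 frames, so frame 3933 lies in block 0 (frames 0–17981) with 3933 frames into that block.
The block's first minute is 1800 frames and the rest 1798 each; 3933 frames reaches minute 2, so 0 × 18 + 2 × 2 = 4 labels have been skipped so far.
Adding those back, label number 3933 + 4 = 3937 at 30 labels/s is 131 s + 7 f = 0 h 2 min 11 s frame 7, i.e. 00:02:11;07.

00:02:11;07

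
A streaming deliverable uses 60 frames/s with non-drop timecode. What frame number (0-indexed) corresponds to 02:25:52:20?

525140

Total seconds to the label: (2 × 3600 + 25 × 60 + 52) = 8752.
Frame index = 8752 × 60 + 20 = 525140.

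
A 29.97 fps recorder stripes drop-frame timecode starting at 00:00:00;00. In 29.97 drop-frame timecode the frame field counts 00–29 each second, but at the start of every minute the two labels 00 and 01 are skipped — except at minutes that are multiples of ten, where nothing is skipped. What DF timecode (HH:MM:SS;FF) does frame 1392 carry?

00:00:46;12

Each 10-minute DF block holds 10 × 60 × 30 − 9 × 2 = 17982 frames. 1392 ÷ 17982 → 0 full blocks, remainder 1392.
Within the partial block the first minute is 1800 frames and each further minute 1798, so 0 further minute boundaries passed. Total skipped labels = 18 × 0 + 2 × 0 = 0.
Non-drop label index = 1392 + 0 = 1392; at 30 labels/s that is 00:00:46:12, i.e. DF 00:00:46;12.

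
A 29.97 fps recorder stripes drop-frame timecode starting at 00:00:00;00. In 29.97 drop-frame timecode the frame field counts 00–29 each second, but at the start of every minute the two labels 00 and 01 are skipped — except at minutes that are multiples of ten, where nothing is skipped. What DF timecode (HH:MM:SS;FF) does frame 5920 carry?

Each 10-minute DF block holds 10 × 60 × 30 − 9 × 2 = 17982 frames. 5920 ÷ 17982 → 0 full blocks, remainder 5920.
Within the partial block the first minute is 1800 frames and each further minute 1798, so 3 further minute boundaries passed. Total skipped labels = 18 × 0 + 2 × 3 = 6.
Non-drop label index = 5920 + 6 = 5926; at 30 labels/s that is 00:03:17:16, i.e. DF 00:03:17;16.

00:03:17;16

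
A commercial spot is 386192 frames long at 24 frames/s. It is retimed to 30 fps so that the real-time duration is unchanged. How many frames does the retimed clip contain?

Target frames = source frames × (target rate / source rate) = 386192 × (30)/(24) = 386192 × 5/4 = 482740.

482740 frames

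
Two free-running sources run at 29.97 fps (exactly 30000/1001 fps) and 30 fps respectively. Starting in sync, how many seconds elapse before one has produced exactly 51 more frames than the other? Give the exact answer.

The gap grows by |30 − 30000/1001| = 30/1001 frames per second.
Time for a 51-frame gap: 51 ÷ (30/1001) = 1701.7 s.

1701.7 seconds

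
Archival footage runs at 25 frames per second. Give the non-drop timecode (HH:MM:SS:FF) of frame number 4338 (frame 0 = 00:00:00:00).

00:02:53:13

4338 ÷ 25 = 173 full seconds, remainder 13 frames.
173 s = 0 h 2 min 53 s.
Timecode: 00:02:53:13.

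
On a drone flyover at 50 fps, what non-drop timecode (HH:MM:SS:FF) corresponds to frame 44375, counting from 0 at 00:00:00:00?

44375 ÷ 50 = 887 full seconds, remainder 25 frames.
887 s = 0 h 14 min 47 s.
Timecode: 00:14:47:25.

00:14:47:25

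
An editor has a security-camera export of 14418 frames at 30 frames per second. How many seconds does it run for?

480.6 seconds

Running time = 14418 / (30) = 480.6 s.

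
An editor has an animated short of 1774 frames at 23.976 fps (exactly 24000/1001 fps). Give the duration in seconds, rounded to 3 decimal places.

Running time = 1774 × 1001/24000 = 887887/12000 s ≈ 73.991 s.

73.991 seconds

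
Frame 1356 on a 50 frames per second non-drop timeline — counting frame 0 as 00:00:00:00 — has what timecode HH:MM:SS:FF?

1356 ÷ 50 = 27 full seconds, remainder 6 frames.
27 s = 0 h 0 min 27 s.
Timecode: 00:00:27:06.

00:00:27:06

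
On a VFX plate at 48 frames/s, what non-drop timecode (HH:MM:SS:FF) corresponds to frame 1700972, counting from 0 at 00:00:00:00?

1700972 ÷ 48 = 35436 full seconds, remainder 44 frames.
35436 s = 9 h 50 min 36 s.
Timecode: 09:50:36:44.

09:50:36:44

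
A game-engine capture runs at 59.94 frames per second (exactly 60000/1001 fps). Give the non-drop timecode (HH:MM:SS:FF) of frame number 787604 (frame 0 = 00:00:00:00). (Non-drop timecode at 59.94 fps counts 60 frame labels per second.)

03:38:46:44

787604 ÷ 60 = 13126 full seconds, remainder 44 frames.
13126 s = 3 h 38 min 46 s.
Timecode: 03:38:46:44.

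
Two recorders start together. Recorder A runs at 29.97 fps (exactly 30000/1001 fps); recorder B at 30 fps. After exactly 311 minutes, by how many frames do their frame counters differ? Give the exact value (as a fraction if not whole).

311 min = 18660 s.
A emits 30000/1001 × 18660 = 559800000/1001 frames; B emits 30 × 18660 = 559800.
Difference = 559800/1001 frames (≈ 559.2408); B is ahead of A.

559800/1001 frames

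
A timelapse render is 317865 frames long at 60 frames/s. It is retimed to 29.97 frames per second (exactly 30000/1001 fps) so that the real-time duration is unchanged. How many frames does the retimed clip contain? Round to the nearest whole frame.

Frames at target rate = 317865 × (30000/1001) / (60) = 158932500/1001 ≈ 158773.726.
Nearest whole frame: 158774.

158774 frames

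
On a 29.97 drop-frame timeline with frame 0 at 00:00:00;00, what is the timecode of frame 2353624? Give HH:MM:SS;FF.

Each 10-minute DF block holds 10 × 60 × 30 − 9 × 2 = 17982 frames. 2353624 ÷ 17982 → 130 full blocks, remainder 15964.
Within the partial block the first minute is 1800 frames and each further minute 1798, so 8 further minute boundaries passed. Total skipped labels = 18 × 130 + 2 × 8 = 2356.
Non-drop label index = 2353624 + 2356 = 2355980; at 30 labels/s that is 21:48:52:20, i.e. DF 21:48:52;20.

21:48:52;20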